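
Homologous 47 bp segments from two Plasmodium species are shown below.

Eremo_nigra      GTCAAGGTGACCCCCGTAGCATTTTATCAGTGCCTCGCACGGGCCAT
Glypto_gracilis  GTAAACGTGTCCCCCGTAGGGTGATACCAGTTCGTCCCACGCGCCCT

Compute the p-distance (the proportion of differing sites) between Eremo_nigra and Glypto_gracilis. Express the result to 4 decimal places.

Differing sites — 3:C/A; 6:G/C; 10:A/T; 20:C/G; 21:A/G; 23:T/G; 24:T/A; 27:T/C; 32:G/T; 34:C/G; 37:G/C; 42:G/C; 46:A/C.
There are 13 differences over 47 sites, so p = 13/47 = 0.2766.

0.2766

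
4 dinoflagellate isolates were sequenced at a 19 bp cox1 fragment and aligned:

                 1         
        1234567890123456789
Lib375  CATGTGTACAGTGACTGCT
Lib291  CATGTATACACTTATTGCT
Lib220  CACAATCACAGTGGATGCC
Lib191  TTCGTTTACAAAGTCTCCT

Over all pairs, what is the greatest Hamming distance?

11

Pairwise Hamming distances:
  Lib375 vs Lib291: 4
  Lib375 vs Lib220: 8
  Lib375 vs Lib191: 8
  Lib291 vs Lib220: 10
  Lib291 vs Lib191: 10
  Lib220 vs Lib191: 11
The largest is 11, between Lib220 and Lib191.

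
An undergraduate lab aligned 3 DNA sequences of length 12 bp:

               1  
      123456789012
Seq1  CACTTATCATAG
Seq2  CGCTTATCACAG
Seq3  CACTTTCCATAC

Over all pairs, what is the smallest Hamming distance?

Pairwise Hamming distances:
  Seq1 vs Seq2: 2
  Seq1 vs Seq3: 3
  Seq2 vs Seq3: 5
The smallest is 2, between Seq1 and Seq2.

2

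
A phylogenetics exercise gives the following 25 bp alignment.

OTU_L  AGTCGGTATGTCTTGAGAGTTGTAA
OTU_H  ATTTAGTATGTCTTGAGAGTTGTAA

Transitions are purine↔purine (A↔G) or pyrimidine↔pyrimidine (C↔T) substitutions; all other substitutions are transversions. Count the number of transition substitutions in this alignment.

2

The sequences differ at positions 2 (G/T, transversion), 4 (C/T, transition), 5 (G/A, transition).
Of the 3 differences, 2 transitions and 1 transversion, so the answer is 2.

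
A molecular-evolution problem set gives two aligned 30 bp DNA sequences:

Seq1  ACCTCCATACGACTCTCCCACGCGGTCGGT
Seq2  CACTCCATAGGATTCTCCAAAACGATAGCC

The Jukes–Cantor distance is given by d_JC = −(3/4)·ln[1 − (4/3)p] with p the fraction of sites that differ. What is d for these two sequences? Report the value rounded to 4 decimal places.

The sequences differ at positions 1 (A/C), 2 (C/A), 10 (C/G), 13 (C/T), 19 (C/A), 21 (C/A), 22 (G/A), 25 (G/A), 27 (C/A), 29 (G/C), 30 (T/C).
p = 11/30 = 0.366667.
d = −0.75 · ln(1 − (4/3)·0.366667) = −0.75 · ln(0.511111) = −0.75 · (-0.671168) = 0.5034.

0.5034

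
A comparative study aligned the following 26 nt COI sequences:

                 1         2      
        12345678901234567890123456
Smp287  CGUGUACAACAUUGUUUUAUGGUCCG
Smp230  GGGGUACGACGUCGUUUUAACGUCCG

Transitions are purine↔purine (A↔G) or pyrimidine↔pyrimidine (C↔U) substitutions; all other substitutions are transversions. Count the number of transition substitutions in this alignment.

3

The sequences differ at positions 1 (C/G, transversion), 3 (U/G, transversion), 8 (A/G, transition), 11 (A/G, transition), 13 (U/C, transition), 20 (U/A, transversion), 21 (G/C, transversion).
Of the 7 differences, 3 transitions and 4 transversions, so the answer is 3.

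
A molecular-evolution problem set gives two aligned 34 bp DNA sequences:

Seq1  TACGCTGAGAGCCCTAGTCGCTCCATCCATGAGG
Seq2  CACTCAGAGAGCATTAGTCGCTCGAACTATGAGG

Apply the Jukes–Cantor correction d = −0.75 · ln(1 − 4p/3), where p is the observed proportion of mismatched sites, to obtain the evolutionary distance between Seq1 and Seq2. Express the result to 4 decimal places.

0.2824

Differing sites — 1:T/C; 4:G/T; 6:T/A; 13:C/A; 14:C/T; 24:C/G; 26:T/A; 28:C/T.
p = 8/34 = 0.235294.
d = −0.75 · ln(1 − (4/3)·0.235294) = −0.75 · ln(0.686275) = −0.75 · (-0.376477) = 0.2824.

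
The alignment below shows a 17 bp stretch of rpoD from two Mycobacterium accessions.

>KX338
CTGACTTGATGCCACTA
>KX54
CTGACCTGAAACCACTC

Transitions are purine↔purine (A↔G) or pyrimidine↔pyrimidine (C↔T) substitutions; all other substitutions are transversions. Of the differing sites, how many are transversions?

Mismatches occur at site 6 (T↔C, transition), site 10 (T↔A, transversion), site 11 (G↔A, transition), site 17 (A↔C, transversion).
Of the 4 differences, 2 transitions and 2 transversions, so the answer is 2.

2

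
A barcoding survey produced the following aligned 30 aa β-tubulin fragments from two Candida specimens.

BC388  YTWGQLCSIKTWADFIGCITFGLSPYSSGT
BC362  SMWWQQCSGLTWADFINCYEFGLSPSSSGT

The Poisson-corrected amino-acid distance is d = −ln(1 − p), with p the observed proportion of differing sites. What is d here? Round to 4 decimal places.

The sequences differ at positions 1 (Y/S), 2 (T/M), 4 (G/W), 6 (L/Q), 9 (I/G), 10 (K/L), 17 (G/N), 19 (I/Y), 20 (T/E), 26 (Y/S).
p = 10/30 = 0.333333.
d = −ln(1 − 0.333333) = −ln(0.666667) = 0.4055.

0.4055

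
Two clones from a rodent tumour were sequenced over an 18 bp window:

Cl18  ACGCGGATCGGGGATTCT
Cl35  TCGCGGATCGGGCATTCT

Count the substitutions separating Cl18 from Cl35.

Mismatches occur at site 1 (A↔T), site 13 (G↔C).
That gives 2 mismatches out of 18 aligned sites, so the Hamming distance is 2.

2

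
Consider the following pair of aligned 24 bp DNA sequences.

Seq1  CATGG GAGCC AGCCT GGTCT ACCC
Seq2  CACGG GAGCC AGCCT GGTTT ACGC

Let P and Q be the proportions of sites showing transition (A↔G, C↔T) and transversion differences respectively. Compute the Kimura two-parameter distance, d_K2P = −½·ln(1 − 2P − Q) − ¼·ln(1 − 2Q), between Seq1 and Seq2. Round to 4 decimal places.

Mismatches occur at site 3 (T/C, transition), site 19 (C/T, transition), site 23 (C/G, transversion).
Of the 3 differences, 2 transitions and 1 transversion over 24 sites: P = 2/24 = 0.083333, Q = 1/24 = 0.041667.
d = −0.5·ln(0.791667) − 0.25·ln(0.916666) = −0.5·(-0.233614) − 0.25·(-0.087012) = 0.1386.

0.1386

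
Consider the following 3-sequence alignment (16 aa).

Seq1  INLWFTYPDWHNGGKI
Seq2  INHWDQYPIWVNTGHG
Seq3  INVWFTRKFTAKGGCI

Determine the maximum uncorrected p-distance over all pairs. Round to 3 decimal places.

Pairwise Hamming distances:
  Seq1 vs Seq2: 8
  Seq1 vs Seq3: 8
  Seq2 vs Seq3: 12
The largest is 12 mismatches, between Seq2 and Seq3; p = 12/16 = 0.750.

0.750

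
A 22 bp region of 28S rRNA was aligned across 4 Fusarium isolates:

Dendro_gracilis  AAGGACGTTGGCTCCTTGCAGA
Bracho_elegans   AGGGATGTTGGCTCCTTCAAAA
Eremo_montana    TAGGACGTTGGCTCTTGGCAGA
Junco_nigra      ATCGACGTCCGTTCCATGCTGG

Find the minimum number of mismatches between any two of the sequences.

Pairwise Hamming distances:
  Dendro_gracilis vs Bracho_elegans: 5
  Dendro_gracilis vs Eremo_montana: 3
  Dendro_gracilis vs Junco_nigra: 8
  Bracho_elegans vs Eremo_montana: 8
  Bracho_elegans vs Junco_nigra: 12
  Eremo_montana vs Junco_nigra: 11
The smallest is 3, between Dendro_gracilis and Eremo_montana.

3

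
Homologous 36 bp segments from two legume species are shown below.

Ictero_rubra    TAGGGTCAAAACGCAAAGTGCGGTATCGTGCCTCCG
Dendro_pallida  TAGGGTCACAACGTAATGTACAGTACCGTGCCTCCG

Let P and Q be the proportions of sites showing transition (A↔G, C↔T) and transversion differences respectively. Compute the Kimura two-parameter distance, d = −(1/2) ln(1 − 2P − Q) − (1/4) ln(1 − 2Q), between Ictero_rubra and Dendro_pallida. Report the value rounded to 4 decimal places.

0.1922

Mismatches occur at site 9 (A/C, transversion), site 14 (C/T, transition), site 17 (A/T, transversion), site 20 (G/A, transition), site 22 (G/A, transition), site 26 (T/C, transition).
Of the 6 differences, 4 transitions and 2 transversions over 36 sites: P = 4/36 = 0.111111, Q = 2/36 = 0.055556.
d = −0.5·ln(0.722222) − 0.25·ln(0.888888) = −0.5·(-0.325423) − 0.25·(-0.117784) = 0.1922.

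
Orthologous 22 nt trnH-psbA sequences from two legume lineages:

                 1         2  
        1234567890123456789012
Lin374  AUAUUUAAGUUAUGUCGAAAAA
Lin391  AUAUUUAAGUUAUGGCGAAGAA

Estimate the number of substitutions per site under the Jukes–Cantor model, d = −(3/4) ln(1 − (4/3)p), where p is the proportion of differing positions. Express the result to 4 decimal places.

The sequences differ at positions 15 (U/G), 20 (A/G).
p = 2/22 = 0.090909.
d = −0.75 · ln(1 − (4/3)·0.090909) = −0.75 · ln(0.878788) = −0.75 · (-0.129212) = 0.0969.

0.0969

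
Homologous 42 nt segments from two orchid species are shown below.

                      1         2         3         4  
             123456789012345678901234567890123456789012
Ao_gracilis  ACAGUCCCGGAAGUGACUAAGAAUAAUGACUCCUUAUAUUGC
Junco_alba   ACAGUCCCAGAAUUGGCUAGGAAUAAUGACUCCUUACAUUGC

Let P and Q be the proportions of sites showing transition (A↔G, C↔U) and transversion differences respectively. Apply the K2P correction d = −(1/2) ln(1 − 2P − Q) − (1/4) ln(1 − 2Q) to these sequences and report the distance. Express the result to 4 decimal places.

Differing sites — 9:G/A (Ti); 13:G/U (Tv); 16:A/G (Ti); 20:A/G (Ti); 37:U/C (Ti).
Of the 5 differences, 4 transitions and 1 transversion over 42 sites: P = 4/42 = 0.095238, Q = 1/42 = 0.023810.
d = −0.5·ln(0.785714) − 0.25·ln(0.952380) = −0.5·(-0.241162) − 0.25·(-0.048791) = 0.1328.

0.1328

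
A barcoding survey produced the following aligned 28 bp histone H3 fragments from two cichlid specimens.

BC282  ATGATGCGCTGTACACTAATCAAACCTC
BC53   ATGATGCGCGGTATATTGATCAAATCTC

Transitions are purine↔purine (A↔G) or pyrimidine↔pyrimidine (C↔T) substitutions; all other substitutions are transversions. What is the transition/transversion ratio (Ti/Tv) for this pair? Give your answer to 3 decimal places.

4.000

Mismatches occur at site 10 (T→G, transversion), site 14 (C→T, transition), site 16 (C→T, transition), site 18 (A→G, transition), site 25 (C→T, transition).
Of the 5 differences, 4 transitions and 1 transversion, so Ti/Tv = 4/1 = 4.000.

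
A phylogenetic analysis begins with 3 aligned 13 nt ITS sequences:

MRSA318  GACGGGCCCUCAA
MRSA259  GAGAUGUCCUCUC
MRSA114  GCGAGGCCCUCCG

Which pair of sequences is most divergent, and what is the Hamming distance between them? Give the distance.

Pairwise Hamming distances:
  MRSA318 vs MRSA259: 6
  MRSA318 vs MRSA114: 5
  MRSA259 vs MRSA114: 5
The largest is 6, between MRSA318 and MRSA259.

6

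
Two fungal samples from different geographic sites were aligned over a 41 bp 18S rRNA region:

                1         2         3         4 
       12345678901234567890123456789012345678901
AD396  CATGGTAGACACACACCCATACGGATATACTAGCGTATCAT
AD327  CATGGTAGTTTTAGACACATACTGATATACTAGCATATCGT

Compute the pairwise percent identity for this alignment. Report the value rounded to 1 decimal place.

78.0%

The sequences differ at positions 9 (A/T), 10 (C/T), 11 (A/T), 12 (C/T), 14 (C/G), 17 (C/A), 23 (G/T), 35 (G/A), 40 (A/G).
32 of the 41 sites match, so the percent identity is 32/41 × 100 = 78.0%.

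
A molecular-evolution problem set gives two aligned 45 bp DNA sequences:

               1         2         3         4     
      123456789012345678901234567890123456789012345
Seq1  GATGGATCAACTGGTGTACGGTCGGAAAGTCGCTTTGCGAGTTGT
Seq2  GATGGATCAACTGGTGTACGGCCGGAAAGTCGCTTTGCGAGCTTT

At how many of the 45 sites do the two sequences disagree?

3

The sequences differ at positions 22 (T/C), 42 (T/C), 44 (G/T).
That gives 3 mismatches out of 45 aligned sites, so the Hamming distance is 3.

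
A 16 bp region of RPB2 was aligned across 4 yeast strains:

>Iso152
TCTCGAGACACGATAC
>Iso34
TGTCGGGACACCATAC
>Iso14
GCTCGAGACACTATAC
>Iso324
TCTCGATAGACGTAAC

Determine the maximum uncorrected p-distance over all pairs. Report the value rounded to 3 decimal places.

Pairwise Hamming distances:
  Iso152 vs Iso34: 3
  Iso152 vs Iso14: 2
  Iso152 vs Iso324: 4
  Iso34 vs Iso14: 4
  Iso34 vs Iso324: 7
  Iso14 vs Iso324: 6
The largest is 7 mismatches, between Iso34 and Iso324; p = 7/16 = 0.438.

0.438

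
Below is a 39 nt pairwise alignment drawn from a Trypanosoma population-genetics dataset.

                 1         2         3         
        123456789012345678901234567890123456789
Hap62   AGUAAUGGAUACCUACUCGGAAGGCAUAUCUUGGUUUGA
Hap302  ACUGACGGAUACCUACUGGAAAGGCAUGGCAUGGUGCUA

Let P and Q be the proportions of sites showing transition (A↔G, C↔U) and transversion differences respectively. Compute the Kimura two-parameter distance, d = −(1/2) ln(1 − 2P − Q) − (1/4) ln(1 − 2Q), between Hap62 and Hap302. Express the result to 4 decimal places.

0.3560

Mismatches occur at site 2 (G/C, transversion), site 4 (A/G, transition), site 6 (U/C, transition), site 18 (C/G, transversion), site 20 (G/A, transition), site 28 (A/G, transition), site 29 (U/G, transversion), site 31 (U/A, transversion), site 36 (U/G, transversion), site 37 (U/C, transition), site 38 (G/U, transversion).
Of the 11 differences, 5 transitions and 6 transversions over 39 sites: P = 5/39 = 0.128205, Q = 6/39 = 0.153846.
d = −0.5·ln(0.589744) − 0.25·ln(0.692308) = −0.5·(-0.528067) − 0.25·(-0.367724) = 0.3560.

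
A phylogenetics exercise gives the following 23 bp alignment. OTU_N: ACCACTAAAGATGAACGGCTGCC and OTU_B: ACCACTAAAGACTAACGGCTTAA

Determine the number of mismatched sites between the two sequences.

5

Differing sites — 12:T/C; 13:G/T; 21:G/T; 22:C/A; 23:C/A.
That gives 5 mismatches out of 23 aligned sites, so the Hamming distance is 5.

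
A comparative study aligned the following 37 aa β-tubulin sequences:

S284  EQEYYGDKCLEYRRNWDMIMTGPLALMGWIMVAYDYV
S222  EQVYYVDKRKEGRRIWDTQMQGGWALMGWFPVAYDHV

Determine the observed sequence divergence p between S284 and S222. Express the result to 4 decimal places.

0.3784

Mismatches occur at site 3 (E→V), site 6 (G→V), site 9 (C→R), site 10 (L→K), site 12 (Y→G), site 15 (N→I), site 18 (M→T), site 19 (I→Q), site 21 (T→Q), site 23 (P→G), site 24 (L→W), site 30 (I→F), site 31 (M→P), site 36 (Y→H).
There are 14 differences over 37 sites, so p = 14/37 = 0.3784.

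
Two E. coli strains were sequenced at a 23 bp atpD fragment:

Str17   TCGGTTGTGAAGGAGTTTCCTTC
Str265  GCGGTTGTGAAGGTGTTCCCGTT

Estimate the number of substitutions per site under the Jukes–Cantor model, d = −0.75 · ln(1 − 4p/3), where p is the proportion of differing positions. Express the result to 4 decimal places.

Differing sites — 1:T/G; 14:A/T; 18:T/C; 21:T/G; 23:C/T.
p = 5/23 = 0.217391.
d = −0.75 · ln(1 − (4/3)·0.217391) = −0.75 · ln(0.710145) = −0.75 · (-0.342286) = 0.2567.

0.2567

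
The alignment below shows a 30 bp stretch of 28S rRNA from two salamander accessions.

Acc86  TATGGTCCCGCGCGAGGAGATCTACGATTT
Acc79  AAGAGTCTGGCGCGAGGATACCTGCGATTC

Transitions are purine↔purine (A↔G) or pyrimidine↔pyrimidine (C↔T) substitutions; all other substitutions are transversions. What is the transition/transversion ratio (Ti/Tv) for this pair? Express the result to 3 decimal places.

Differing sites — 1:T/A (Tv); 3:T/G (Tv); 4:G/A (Ti); 8:C/T (Ti); 9:C/G (Tv); 19:G/T (Tv); 21:T/C (Ti); 24:A/G (Ti); 30:T/C (Ti).
Of the 9 differences, 5 transitions and 4 transversions, so Ti/Tv = 5/4 = 1.250.

1.250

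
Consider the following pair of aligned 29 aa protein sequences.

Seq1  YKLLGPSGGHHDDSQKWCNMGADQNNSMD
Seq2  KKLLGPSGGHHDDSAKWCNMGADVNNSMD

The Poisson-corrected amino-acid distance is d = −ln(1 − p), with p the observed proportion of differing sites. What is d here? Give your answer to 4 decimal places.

0.1092

Differing sites — 1:Y/K; 15:Q/A; 24:Q/V.
p = 3/29 = 0.103448.
d = −ln(1 − 0.103448) = −ln(0.896552) = 0.1092.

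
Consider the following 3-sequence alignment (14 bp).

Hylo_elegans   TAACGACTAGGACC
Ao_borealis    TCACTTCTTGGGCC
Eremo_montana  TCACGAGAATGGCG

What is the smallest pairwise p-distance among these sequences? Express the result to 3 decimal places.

Pairwise Hamming distances:
  Hylo_elegans vs Ao_borealis: 5
  Hylo_elegans vs Eremo_montana: 6
  Ao_borealis vs Eremo_montana: 7
The smallest is 5 mismatches, between Hylo_elegans and Ao_borealis; p = 5/14 = 0.357.

0.357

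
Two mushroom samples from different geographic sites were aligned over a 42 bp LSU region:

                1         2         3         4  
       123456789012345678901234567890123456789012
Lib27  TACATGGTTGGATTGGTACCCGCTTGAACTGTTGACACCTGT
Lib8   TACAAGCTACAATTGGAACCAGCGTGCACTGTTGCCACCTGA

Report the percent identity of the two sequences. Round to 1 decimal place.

Differing sites — 5:T/A; 7:G/C; 9:T/A; 10:G/C; 11:G/A; 17:T/A; 21:C/A; 24:T/G; 27:A/C; 35:A/C; 42:T/A.
31 of the 42 sites match, so the percent identity is 31/42 × 100 = 73.8%.

73.8%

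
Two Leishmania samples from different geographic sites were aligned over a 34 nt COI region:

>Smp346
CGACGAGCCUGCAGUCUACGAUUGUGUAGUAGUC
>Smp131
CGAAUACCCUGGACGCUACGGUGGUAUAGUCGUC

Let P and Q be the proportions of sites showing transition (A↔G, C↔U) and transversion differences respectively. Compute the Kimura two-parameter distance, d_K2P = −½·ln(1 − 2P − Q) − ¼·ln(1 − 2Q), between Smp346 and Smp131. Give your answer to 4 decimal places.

0.3767

Mismatches occur at site 4 (C↔A, transversion), site 5 (G↔U, transversion), site 7 (G↔C, transversion), site 12 (C↔G, transversion), site 14 (G↔C, transversion), site 15 (U↔G, transversion), site 21 (A↔G, transition), site 23 (U↔G, transversion), site 26 (G↔A, transition), site 31 (A↔C, transversion).
Of the 10 differences, 2 transitions and 8 transversions over 34 sites: P = 2/34 = 0.058824, Q = 8/34 = 0.235294.
d = −0.5·ln(0.647058) − 0.25·ln(0.529412) = −0.5·(-0.435319) − 0.25·(-0.635988) = 0.3767.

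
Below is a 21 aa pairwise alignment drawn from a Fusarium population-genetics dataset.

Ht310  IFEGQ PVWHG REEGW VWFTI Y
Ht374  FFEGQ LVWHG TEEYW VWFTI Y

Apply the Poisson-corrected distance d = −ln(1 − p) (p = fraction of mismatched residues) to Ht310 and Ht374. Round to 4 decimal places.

0.2113

Mismatches occur at site 1 (I/F), site 6 (P/L), site 11 (R/T), site 14 (G/Y).
p = 4/21 = 0.190476.
d = −ln(1 − 0.190476) = −ln(0.809524) = 0.2113.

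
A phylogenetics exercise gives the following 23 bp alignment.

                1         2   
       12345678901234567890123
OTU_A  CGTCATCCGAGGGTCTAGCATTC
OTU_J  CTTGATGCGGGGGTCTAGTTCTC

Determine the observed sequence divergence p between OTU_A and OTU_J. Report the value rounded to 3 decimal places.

Mismatches occur at site 2 (G↔T), site 4 (C↔G), site 7 (C↔G), site 10 (A↔G), site 19 (C↔T), site 20 (A↔T), site 21 (T↔C).
There are 7 differences over 23 sites, so p = 7/23 = 0.304.

0.304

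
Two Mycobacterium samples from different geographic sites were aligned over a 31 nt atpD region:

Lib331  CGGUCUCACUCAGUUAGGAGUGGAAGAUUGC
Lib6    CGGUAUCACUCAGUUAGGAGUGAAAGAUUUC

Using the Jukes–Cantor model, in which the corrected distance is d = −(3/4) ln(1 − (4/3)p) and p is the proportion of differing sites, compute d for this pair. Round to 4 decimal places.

0.1036

Mismatches occur at site 5 (C→A), site 23 (G→A), site 30 (G→U).
p = 3/31 = 0.096774.
d = −0.75 · ln(1 − (4/3)·0.096774) = −0.75 · ln(0.870968) = −0.75 · (-0.138150) = 0.1036.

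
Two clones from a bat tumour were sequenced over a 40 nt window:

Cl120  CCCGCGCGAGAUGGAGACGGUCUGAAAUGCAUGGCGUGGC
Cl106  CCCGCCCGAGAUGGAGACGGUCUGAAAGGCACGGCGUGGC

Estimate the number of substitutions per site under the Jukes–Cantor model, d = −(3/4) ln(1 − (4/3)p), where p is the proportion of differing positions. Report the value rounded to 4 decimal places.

Mismatches occur at site 6 (G↔C), site 28 (U↔G), site 32 (U↔C).
p = 3/40 = 0.075000.
d = −0.75 · ln(1 − (4/3)·0.075000) = −0.75 · ln(0.900000) = −0.75 · (-0.105361) = 0.0790.

0.0790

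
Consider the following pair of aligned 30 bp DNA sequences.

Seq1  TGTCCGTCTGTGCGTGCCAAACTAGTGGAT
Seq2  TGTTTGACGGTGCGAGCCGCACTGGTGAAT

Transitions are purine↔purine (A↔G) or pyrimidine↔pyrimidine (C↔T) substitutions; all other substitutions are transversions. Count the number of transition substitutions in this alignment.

5

Differing sites — 4:C/T (Ti); 5:C/T (Ti); 7:T/A (Tv); 9:T/G (Tv); 15:T/A (Tv); 19:A/G (Ti); 20:A/C (Tv); 24:A/G (Ti); 28:G/A (Ti).
Of the 9 differences, 5 transitions and 4 transversions, so the answer is 5.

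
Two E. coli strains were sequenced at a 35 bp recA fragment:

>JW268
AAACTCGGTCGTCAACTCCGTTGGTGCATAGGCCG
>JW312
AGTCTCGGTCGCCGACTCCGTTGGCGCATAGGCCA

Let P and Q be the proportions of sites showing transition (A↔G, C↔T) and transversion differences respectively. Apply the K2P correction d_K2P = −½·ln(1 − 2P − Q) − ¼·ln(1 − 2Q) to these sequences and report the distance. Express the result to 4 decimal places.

0.2034

Mismatches occur at site 2 (A→G, transition), site 3 (A→T, transversion), site 12 (T→C, transition), site 14 (A→G, transition), site 25 (T→C, transition), site 35 (G→A, transition).
Of the 6 differences, 5 transitions and 1 transversion over 35 sites: P = 5/35 = 0.142857, Q = 1/35 = 0.028571.
d = −0.5·ln(0.685715) − 0.25·ln(0.942858) = −0.5·(-0.377293) − 0.25·(-0.058840) = 0.2034.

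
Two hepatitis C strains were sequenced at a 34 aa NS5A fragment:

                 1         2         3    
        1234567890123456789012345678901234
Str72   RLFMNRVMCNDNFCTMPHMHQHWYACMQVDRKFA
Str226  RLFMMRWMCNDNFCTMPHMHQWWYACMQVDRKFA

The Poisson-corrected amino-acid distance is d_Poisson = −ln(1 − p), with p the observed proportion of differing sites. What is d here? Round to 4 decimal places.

0.0924

Differing sites — 5:N/M; 7:V/W; 22:H/W.
p = 3/34 = 0.088235.
d = −ln(1 − 0.088235) = −ln(0.911765) = 0.0924.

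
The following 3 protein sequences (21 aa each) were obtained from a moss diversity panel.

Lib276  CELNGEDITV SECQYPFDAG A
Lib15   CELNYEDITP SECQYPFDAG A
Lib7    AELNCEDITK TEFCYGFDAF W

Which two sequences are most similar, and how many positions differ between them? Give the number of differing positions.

Pairwise Hamming distances:
  Lib276 vs Lib15: 2
  Lib276 vs Lib7: 9
  Lib15 vs Lib7: 9
The smallest is 2, between Lib276 and Lib15.

2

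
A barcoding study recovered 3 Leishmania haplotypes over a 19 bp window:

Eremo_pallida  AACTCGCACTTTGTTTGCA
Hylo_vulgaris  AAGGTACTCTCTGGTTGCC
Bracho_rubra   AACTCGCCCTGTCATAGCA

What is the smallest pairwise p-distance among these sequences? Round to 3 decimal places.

Pairwise Hamming distances:
  Eremo_pallida vs Hylo_vulgaris: 8
  Eremo_pallida vs Bracho_rubra: 5
  Hylo_vulgaris vs Bracho_rubra: 10
The smallest is 5 mismatches, between Eremo_pallida and Bracho_rubra; p = 5/19 = 0.263.

0.263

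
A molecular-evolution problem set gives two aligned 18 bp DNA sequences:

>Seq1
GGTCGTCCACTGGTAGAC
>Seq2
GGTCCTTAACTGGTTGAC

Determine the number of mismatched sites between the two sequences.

4

The sequences differ at positions 5 (G/C), 7 (C/T), 8 (C/A), 15 (A/T).
That gives 4 mismatches out of 18 aligned sites, so the Hamming distance is 4.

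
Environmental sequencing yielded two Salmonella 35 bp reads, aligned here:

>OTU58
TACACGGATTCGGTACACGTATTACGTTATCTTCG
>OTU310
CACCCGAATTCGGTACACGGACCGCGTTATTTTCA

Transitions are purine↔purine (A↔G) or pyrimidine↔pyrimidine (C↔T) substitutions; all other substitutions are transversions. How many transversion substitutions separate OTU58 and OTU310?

Mismatches occur at site 1 (T→C, transition), site 4 (A→C, transversion), site 7 (G→A, transition), site 20 (T→G, transversion), site 22 (T→C, transition), site 23 (T→C, transition), site 24 (A→G, transition), site 31 (C→T, transition), site 35 (G→A, transition).
Of the 9 differences, 7 transitions and 2 transversions, so the answer is 2.

2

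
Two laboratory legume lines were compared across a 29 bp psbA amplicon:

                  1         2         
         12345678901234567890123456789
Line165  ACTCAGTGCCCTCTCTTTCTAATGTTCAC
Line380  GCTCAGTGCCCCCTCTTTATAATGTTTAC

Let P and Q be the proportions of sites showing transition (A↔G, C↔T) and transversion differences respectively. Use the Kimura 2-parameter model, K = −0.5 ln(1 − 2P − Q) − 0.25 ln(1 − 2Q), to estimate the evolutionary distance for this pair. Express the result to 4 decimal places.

The sequences differ at positions 1 (A/G, transition), 12 (T/C, transition), 19 (C/A, transversion), 27 (C/T, transition).
Of the 4 differences, 3 transitions and 1 transversion over 29 sites: P = 3/29 = 0.103448, Q = 1/29 = 0.034483.
d = −0.5·ln(0.758621) − 0.25·ln(0.931034) = −0.5·(-0.276253) − 0.25·(-0.071459) = 0.1560.

0.1560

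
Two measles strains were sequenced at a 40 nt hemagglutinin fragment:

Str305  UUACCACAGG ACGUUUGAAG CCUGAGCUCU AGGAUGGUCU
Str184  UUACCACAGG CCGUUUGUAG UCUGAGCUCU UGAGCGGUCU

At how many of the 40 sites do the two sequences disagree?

7

Differing sites — 11:A/C; 18:A/U; 21:C/U; 31:A/U; 33:G/A; 34:A/G; 35:U/C.
That gives 7 mismatches out of 40 aligned sites, so the Hamming distance is 7.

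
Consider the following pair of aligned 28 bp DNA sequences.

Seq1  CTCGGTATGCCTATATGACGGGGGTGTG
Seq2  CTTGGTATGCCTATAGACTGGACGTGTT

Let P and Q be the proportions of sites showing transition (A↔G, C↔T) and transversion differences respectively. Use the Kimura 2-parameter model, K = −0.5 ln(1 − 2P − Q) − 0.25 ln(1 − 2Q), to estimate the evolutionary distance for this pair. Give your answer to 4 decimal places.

Differing sites — 3:C/T (Ti); 16:T/G (Tv); 17:G/A (Ti); 18:A/C (Tv); 19:C/T (Ti); 22:G/A (Ti); 23:G/C (Tv); 28:G/T (Tv).
Of the 8 differences, 4 transitions and 4 transversions over 28 sites: P = 4/28 = 0.142857, Q = 4/28 = 0.142857.
d = −0.5·ln(0.571429) − 0.25·ln(0.714286) = −0.5·(-0.559615) − 0.25·(-0.336472) = 0.3639.

0.3639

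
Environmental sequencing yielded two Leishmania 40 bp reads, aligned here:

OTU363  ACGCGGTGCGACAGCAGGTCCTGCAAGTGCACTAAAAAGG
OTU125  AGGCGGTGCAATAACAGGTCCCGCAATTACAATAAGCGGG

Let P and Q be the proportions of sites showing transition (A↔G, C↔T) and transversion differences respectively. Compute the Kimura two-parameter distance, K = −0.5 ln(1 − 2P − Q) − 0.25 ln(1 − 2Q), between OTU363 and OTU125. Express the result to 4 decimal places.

Differing sites — 2:C/G (Tv); 10:G/A (Ti); 12:C/T (Ti); 14:G/A (Ti); 22:T/C (Ti); 27:G/T (Tv); 29:G/A (Ti); 32:C/A (Tv); 36:A/G (Ti); 37:A/C (Tv); 38:A/G (Ti).
Of the 11 differences, 7 transitions and 4 transversions over 40 sites: P = 7/40 = 0.175000, Q = 4/40 = 0.100000.
d = −0.5·ln(0.550000) − 0.25·ln(0.800000) = −0.5·(-0.597837) − 0.25·(-0.223144) = 0.3547.

0.3547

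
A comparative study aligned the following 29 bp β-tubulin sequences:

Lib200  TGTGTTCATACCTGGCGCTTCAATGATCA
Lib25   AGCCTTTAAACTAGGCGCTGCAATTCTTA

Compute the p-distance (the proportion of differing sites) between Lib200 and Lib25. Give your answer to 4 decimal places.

Mismatches occur at site 1 (T→A), site 3 (T→C), site 4 (G→C), site 7 (C→T), site 9 (T→A), site 12 (C→T), site 13 (T→A), site 20 (T→G), site 25 (G→T), site 26 (A→C), site 28 (C→T).
There are 11 differences over 29 sites, so p = 11/29 = 0.3793.

0.3793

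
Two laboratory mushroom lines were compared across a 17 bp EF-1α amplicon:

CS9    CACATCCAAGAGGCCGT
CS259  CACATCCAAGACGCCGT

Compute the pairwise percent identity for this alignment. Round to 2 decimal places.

94.12%

The sequences differ at position 12 (G/C).
16 of the 17 sites match, so the percent identity is 16/17 × 100 = 94.12%.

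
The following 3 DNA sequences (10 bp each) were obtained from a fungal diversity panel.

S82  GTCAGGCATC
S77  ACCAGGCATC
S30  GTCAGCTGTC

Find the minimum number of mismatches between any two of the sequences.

2

Pairwise Hamming distances:
  S82 vs S77: 2
  S82 vs S30: 3
  S77 vs S30: 5
The smallest is 2, between S82 and S77.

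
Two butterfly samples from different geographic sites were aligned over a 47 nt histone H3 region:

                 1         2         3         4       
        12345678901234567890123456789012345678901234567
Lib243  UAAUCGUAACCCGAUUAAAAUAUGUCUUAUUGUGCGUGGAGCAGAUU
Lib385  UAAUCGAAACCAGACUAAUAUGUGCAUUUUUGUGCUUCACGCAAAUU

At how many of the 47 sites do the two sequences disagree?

Mismatches occur at site 7 (U/A), site 12 (C/A), site 15 (U/C), site 19 (A/U), site 22 (A/G), site 25 (U/C), site 26 (C/A), site 29 (A/U), site 36 (G/U), site 38 (G/C), site 39 (G/A), site 40 (A/C), site 44 (G/A).
That gives 13 mismatches out of 47 aligned sites, so the Hamming distance is 13.

13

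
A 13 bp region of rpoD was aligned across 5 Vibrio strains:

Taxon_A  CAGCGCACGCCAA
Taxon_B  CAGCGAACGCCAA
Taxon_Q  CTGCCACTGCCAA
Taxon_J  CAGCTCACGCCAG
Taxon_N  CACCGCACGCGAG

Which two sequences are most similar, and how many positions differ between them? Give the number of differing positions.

1

Pairwise Hamming distances:
  Taxon_A vs Taxon_B: 1
  Taxon_A vs Taxon_Q: 5
  Taxon_A vs Taxon_J: 2
  Taxon_A vs Taxon_N: 3
  Taxon_B vs Taxon_Q: 4
  Taxon_B vs Taxon_J: 3
  Taxon_B vs Taxon_N: 4
  Taxon_Q vs Taxon_J: 6
  Taxon_Q vs Taxon_N: 8
  Taxon_J vs Taxon_N: 3
The smallest is 1, between Taxon_A and Taxon_B.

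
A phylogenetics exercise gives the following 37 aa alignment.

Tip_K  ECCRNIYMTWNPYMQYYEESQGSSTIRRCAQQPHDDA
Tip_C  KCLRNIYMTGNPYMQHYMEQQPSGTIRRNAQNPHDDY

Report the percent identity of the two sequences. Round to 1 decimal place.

70.3%

The sequences differ at positions 1 (E/K), 3 (C/L), 10 (W/G), 16 (Y/H), 18 (E/M), 20 (S/Q), 22 (G/P), 24 (S/G), 29 (C/N), 32 (Q/N), 37 (A/Y).
26 of the 37 sites match, so the percent identity is 26/37 × 100 = 70.3%.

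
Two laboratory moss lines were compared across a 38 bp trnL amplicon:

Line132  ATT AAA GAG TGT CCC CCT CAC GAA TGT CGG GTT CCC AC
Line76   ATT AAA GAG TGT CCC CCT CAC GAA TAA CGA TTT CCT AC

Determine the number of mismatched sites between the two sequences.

5

Mismatches occur at site 26 (G→A), site 27 (T→A), site 30 (G→A), site 31 (G→T), site 36 (C→T).
That gives 5 mismatches out of 38 aligned sites, so the Hamming distance is 5.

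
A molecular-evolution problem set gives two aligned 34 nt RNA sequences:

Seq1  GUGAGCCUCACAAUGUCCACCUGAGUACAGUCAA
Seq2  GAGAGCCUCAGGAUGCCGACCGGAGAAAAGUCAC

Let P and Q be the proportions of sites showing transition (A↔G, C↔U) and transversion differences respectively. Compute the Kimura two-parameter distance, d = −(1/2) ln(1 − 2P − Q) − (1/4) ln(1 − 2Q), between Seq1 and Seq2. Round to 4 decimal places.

Differing sites — 2:U/A (Tv); 11:C/G (Tv); 12:A/G (Ti); 16:U/C (Ti); 18:C/G (Tv); 22:U/G (Tv); 26:U/A (Tv); 28:C/A (Tv); 34:A/C (Tv).
Of the 9 differences, 2 transitions and 7 transversions over 34 sites: P = 2/34 = 0.058824, Q = 7/34 = 0.205882.
d = −0.5·ln(0.676470) − 0.25·ln(0.588236) = −0.5·(-0.390867) − 0.25·(-0.530627) = 0.3281.

0.3281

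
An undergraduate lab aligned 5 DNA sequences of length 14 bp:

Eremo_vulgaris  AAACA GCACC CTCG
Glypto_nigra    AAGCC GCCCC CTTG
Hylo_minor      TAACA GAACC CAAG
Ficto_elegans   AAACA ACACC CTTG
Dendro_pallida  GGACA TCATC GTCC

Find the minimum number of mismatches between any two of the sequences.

2

Pairwise Hamming distances:
  Eremo_vulgaris vs Glypto_nigra: 4
  Eremo_vulgaris vs Hylo_minor: 4
  Eremo_vulgaris vs Ficto_elegans: 2
  Eremo_vulgaris vs Dendro_pallida: 6
  Glypto_nigra vs Hylo_minor: 7
  Glypto_nigra vs Ficto_elegans: 4
  Glypto_nigra vs Dendro_pallida: 10
  Hylo_minor vs Ficto_elegans: 5
  Hylo_minor vs Dendro_pallida: 9
  Ficto_elegans vs Dendro_pallida: 7
The smallest is 2, between Eremo_vulgaris and Ficto_elegans.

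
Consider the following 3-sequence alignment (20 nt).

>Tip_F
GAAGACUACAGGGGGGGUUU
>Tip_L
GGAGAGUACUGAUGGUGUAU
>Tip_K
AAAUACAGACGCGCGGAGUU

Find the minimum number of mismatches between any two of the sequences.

Pairwise Hamming distances:
  Tip_F vs Tip_L: 7
  Tip_F vs Tip_K: 10
  Tip_L vs Tip_K: 15
The smallest is 7, between Tip_F and Tip_L.

7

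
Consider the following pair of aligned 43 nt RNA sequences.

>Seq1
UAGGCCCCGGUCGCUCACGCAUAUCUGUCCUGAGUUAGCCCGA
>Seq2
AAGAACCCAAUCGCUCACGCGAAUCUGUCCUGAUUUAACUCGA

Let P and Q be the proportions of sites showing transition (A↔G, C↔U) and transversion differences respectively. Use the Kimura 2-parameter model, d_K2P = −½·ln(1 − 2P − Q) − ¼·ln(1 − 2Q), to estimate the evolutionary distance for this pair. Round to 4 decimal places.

Differing sites — 1:U/A (Tv); 4:G/A (Ti); 5:C/A (Tv); 9:G/A (Ti); 10:G/A (Ti); 21:A/G (Ti); 22:U/A (Tv); 34:G/U (Tv); 38:G/A (Ti); 40:C/U (Ti).
Of the 10 differences, 6 transitions and 4 transversions over 43 sites: P = 6/43 = 0.139535, Q = 4/43 = 0.093023.
d = −0.5·ln(0.627907) − 0.25·ln(0.813954) = −0.5·(-0.465363) − 0.25·(-0.205851) = 0.2841.

0.2841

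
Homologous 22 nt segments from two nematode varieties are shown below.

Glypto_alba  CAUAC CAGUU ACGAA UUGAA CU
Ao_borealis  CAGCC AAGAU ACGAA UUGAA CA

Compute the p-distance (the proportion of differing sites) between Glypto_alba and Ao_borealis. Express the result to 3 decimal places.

Differing sites — 3:U/G; 4:A/C; 6:C/A; 9:U/A; 22:U/A.
There are 5 differences over 22 sites, so p = 5/22 = 0.227.

0.227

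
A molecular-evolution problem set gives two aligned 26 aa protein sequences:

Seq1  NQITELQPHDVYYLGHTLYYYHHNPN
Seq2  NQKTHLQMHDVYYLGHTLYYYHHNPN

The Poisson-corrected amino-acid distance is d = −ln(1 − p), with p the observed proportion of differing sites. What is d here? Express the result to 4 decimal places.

0.1226

The sequences differ at positions 3 (I/K), 5 (E/H), 8 (P/M).
p = 3/26 = 0.115385.
d = −ln(1 − 0.115385) = −ln(0.884615) = 0.1226.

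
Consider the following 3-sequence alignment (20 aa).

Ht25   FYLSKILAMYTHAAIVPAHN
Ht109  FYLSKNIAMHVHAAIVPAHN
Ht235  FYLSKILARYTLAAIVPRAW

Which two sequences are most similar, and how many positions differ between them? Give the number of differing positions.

4

Pairwise Hamming distances:
  Ht25 vs Ht109: 4
  Ht25 vs Ht235: 5
  Ht109 vs Ht235: 9
The smallest is 4, between Ht25 and Ht109.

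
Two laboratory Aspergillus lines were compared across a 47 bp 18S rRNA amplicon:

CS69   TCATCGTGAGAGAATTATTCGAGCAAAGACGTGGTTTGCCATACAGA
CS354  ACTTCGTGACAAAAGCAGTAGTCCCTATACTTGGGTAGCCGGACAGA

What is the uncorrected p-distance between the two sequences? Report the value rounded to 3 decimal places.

0.383

Differing sites — 1:T/A; 3:A/T; 10:G/C; 12:G/A; 15:T/G; 16:T/C; 18:T/G; 20:C/A; 22:A/T; 23:G/C; 25:A/C; 26:A/T; 28:G/T; 31:G/T; 35:T/G; 37:T/A; 41:A/G; 42:T/G.
There are 18 differences over 47 sites, so p = 18/47 = 0.383.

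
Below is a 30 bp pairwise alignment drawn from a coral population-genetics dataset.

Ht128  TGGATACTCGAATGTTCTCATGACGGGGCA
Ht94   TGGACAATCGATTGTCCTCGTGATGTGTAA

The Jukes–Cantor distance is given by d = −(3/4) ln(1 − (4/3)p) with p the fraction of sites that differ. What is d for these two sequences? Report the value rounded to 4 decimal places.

0.3831

Differing sites — 5:T/C; 7:C/A; 12:A/T; 16:T/C; 20:A/G; 24:C/T; 26:G/T; 28:G/T; 29:C/A.
p = 9/30 = 0.300000.
d = −0.75 · ln(1 − (4/3)·0.300000) = −0.75 · ln(0.600000) = −0.75 · (-0.510826) = 0.3831.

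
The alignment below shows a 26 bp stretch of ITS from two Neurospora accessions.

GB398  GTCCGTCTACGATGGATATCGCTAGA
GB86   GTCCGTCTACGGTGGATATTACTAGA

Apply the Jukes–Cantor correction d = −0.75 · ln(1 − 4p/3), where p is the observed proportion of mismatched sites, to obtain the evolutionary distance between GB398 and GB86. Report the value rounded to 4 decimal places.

Mismatches occur at site 12 (A↔G), site 20 (C↔T), site 21 (G↔A).
p = 3/26 = 0.115385.
d = −0.75 · ln(1 − (4/3)·0.115385) = −0.75 · ln(0.846153) = −0.75 · (-0.167055) = 0.1253.

0.1253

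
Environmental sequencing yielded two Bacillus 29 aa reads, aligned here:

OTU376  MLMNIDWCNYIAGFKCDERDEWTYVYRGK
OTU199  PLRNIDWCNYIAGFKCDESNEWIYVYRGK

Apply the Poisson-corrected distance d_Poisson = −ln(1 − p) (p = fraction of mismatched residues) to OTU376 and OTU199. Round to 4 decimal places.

0.1892

The sequences differ at positions 1 (M/P), 3 (M/R), 19 (R/S), 20 (D/N), 23 (T/I).
p = 5/29 = 0.172414.
d = −ln(1 − 0.172414) = −ln(0.827586) = 0.1892.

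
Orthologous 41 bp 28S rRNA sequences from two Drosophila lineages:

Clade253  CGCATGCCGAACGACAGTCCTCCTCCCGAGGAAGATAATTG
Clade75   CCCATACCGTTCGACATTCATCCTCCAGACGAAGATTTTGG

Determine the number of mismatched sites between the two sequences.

11

Mismatches occur at site 2 (G/C), site 6 (G/A), site 10 (A/T), site 11 (A/T), site 17 (G/T), site 20 (C/A), site 27 (C/A), site 30 (G/C), site 37 (A/T), site 38 (A/T), site 40 (T/G).
That gives 11 mismatches out of 41 aligned sites, so the Hamming distance is 11.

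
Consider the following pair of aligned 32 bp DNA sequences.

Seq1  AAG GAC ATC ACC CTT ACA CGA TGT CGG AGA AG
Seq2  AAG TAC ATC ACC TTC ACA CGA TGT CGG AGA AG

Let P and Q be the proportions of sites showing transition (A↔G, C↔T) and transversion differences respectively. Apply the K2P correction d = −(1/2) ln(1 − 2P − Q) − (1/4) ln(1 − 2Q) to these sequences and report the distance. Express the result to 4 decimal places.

0.1011

The sequences differ at positions 4 (G/T, transversion), 13 (C/T, transition), 15 (T/C, transition).
Of the 3 differences, 2 transitions and 1 transversion over 32 sites: P = 2/32 = 0.062500, Q = 1/32 = 0.031250.
d = −0.5·ln(0.843750) − 0.25·ln(0.937500) = −0.5·(-0.169899) − 0.25·(-0.064539) = 0.1011.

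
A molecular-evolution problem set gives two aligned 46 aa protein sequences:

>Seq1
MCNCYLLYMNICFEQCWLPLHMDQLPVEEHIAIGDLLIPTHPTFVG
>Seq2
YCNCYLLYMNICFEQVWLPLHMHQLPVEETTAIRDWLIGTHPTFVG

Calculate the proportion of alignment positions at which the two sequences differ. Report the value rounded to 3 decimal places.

0.174

Mismatches occur at site 1 (M↔Y), site 16 (C↔V), site 23 (D↔H), site 30 (H↔T), site 31 (I↔T), site 34 (G↔R), site 36 (L↔W), site 39 (P↔G).
There are 8 differences over 46 sites, so p = 8/46 = 0.174.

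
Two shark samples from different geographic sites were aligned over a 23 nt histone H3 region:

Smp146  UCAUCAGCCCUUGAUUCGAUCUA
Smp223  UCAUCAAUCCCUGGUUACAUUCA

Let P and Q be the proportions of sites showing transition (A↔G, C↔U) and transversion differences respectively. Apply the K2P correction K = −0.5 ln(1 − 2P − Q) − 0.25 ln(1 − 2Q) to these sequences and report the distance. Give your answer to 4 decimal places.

0.5169

The sequences differ at positions 7 (G/A, transition), 8 (C/U, transition), 11 (U/C, transition), 14 (A/G, transition), 17 (C/A, transversion), 18 (G/C, transversion), 21 (C/U, transition), 22 (U/C, transition).
Of the 8 differences, 6 transitions and 2 transversions over 23 sites: P = 6/23 = 0.260870, Q = 2/23 = 0.086957.
d = −0.5·ln(0.391303) − 0.25·ln(0.826086) = −0.5·(-0.938273) − 0.25·(-0.191056) = 0.5169.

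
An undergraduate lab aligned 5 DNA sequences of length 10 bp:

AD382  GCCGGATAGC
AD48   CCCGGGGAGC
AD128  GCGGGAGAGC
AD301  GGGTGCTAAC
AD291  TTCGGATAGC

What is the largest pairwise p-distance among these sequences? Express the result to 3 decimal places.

Pairwise Hamming distances:
  AD382 vs AD48: 3
  AD382 vs AD128: 2
  AD382 vs AD301: 5
  AD382 vs AD291: 2
  AD48 vs AD128: 3
  AD48 vs AD301: 7
  AD48 vs AD291: 4
  AD128 vs AD301: 5
  AD128 vs AD291: 4
  AD301 vs AD291: 6
The largest is 7 mismatches, between AD48 and AD301; p = 7/10 = 0.700.

0.700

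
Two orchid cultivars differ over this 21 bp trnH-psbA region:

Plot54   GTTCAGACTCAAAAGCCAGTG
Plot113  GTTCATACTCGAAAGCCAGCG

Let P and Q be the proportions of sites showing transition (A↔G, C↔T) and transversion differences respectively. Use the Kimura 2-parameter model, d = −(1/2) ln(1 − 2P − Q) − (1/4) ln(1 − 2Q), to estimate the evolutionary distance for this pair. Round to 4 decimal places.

0.1610

The sequences differ at positions 6 (G/T, transversion), 11 (A/G, transition), 20 (T/C, transition).
Of the 3 differences, 2 transitions and 1 transversion over 21 sites: P = 2/21 = 0.095238, Q = 1/21 = 0.047619.
d = −0.5·ln(0.761905) − 0.25·ln(0.904762) = −0.5·(-0.271933) − 0.25·(-0.100083) = 0.1610.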